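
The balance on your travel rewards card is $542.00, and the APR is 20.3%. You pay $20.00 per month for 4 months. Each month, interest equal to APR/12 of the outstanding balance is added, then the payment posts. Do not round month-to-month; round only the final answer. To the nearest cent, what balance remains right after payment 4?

$497.56

Monthly rate r = 20.3%/12 = 1.69167% = 0.0169167.
Each month: B ← B·(1+r) − $20.00.
Month 1: interest $9.17; balance after payment $531.17.
Month 2: interest $8.99; balance after payment $520.15.
Month 3: interest $8.80; balance after payment $508.95.
Month 4: interest $8.61; balance after payment $497.56.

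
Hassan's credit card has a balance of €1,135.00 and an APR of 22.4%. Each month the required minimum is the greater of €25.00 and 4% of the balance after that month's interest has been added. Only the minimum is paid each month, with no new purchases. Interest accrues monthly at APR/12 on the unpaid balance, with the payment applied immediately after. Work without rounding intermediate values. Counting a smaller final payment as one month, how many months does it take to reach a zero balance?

61 months

Monthly rate r = 22.4%/12 = 1.86667% = 0.0186667.
While 4% of the post-interest balance exceeds €25.00, each month B ← (B·(1+r))·(1 − 0.04), i.e. B shrinks by the factor (1+r)·0.96 = 0.97792.
This holds for months 1–28. Entering month 29 the balance is €607.42; 4% of the post-interest balance is now below €25.00, so the flat €25.00 minimum applies from here.
From month 29 a fixed €25.00 at rate r clears €607.42 in 33 more payments. Total: 28 + 33 = 61 months.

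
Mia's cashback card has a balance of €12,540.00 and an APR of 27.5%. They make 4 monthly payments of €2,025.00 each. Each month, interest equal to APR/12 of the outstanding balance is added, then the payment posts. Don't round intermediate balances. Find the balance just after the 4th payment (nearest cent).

€5,346.91

Monthly rate r = 27.5%/12 = 2.29167% = 0.0229167.
Each month: B ← B·(1+r) − €2,025.00.
Month 1: interest €287.38; balance after payment €10,802.38.
Month 2: interest €247.55; balance after payment €9,024.93.
Month 3: interest €206.82; balance after payment €7,206.75.
Month 4: interest €165.15; balance after payment €5,346.91.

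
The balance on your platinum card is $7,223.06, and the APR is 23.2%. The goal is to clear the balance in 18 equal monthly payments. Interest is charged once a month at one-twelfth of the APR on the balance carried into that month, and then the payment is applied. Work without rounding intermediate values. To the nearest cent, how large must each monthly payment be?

Monthly rate r = 23.2%/12 = 1.93333% = 0.0193333.
Level-payment amortization: P = B₀·r / (1 − (1+r)^(−n)) = 7223.06·0.0193333 / (1 − 1.01933^(−18)).
Denominator 1 − (1+r)^(−18) = 0.291552086.
P = 139.646 / 0.291552086 ≈ 478.97.

$478.97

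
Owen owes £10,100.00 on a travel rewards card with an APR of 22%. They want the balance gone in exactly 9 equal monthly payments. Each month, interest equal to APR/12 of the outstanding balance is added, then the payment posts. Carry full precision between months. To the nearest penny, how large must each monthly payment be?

Monthly rate r = 22%/12 = 1.83333% = 0.0183333.
Level-payment amortization: P = B₀·r / (1 − (1+r)^(−n)) = 10100.00·0.0183333 / (1 − 1.01833^(−9)).
Denominator 1 − (1+r)^(−9) = 0.150838371.
P = 185.167 / 0.150838371 ≈ 1227.58.

£1,227.58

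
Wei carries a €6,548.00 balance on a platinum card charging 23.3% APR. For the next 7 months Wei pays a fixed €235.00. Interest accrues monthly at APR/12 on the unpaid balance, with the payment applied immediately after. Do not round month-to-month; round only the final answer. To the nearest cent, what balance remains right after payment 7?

€5,747.55

Monthly rate r = 23.3%/12 = 1.94167% = 0.0194167.
Each month: B ← B·(1+r) − €235.00.
Month 1: interest €127.14; balance after payment €6,440.14.
Month 2: interest €125.05; balance after payment €6,330.19.
Month 3: interest €122.91; balance after payment €6,218.10.
Month 4: interest €120.73; balance after payment €6,103.83.
Month 5: interest €118.52; balance after payment €5,987.35.
Month 6: interest €116.25; balance after payment €5,868.60.
Month 7: interest €113.95; balance after payment €5,747.55.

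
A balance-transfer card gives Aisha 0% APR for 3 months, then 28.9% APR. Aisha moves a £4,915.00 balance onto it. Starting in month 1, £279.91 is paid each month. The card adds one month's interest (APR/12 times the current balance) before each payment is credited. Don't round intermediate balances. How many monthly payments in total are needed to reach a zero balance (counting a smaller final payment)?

Promo months 1–3 at r₀ = 0%/12 = 0; months 4+ at r₁ = 28.9%/12 = 0.0240833.
After month 3 (no interest yet): B = £4,915.00 − 3·£279.91 = £4,075.27.
Then at r₁ with £279.91/mo: n₂ = −ln(1 − r₁·B/P)/ln(1+r₁) ≈ 18.14 → 19 more payments.

22 payments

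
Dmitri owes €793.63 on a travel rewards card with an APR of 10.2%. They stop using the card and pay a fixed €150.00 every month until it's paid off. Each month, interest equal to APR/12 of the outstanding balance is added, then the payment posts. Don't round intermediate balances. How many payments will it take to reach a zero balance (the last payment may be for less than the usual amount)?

Monthly rate r = 10.2%/12 = 0.85% = 0.0085.
Recurrence: B ← B·(1+r) − €150.00.
Month 1: interest €6.75; balance after payment €650.38.
Month 2: interest €5.53; balance after payment €505.90.
Month 3: interest €4.30; balance after payment €360.20.
Month 4: interest €3.06; balance after payment €213.27.
Month 5: interest €1.81; balance after payment €65.08.
Month 6: interest €0.55; balance after payment €0.00.

6 payments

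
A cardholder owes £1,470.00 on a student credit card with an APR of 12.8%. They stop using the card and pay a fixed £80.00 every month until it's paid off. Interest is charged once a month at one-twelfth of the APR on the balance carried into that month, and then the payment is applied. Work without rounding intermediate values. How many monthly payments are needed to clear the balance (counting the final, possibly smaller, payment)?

21 months

Monthly rate r = 12.8%/12 = 1.06667% = 0.0106667.
Recurrence: B ← B·(1+r) − £80.00.
Month 1: interest £15.68; balance after payment £1,405.68.
Month 2: interest £14.99; balance after payment £1,340.67.
Closed form: n = −ln(1 − rB₀/P)/ln(1+r) = −ln(0.804)/ln(1.01067) ≈ 20.561, so the balance reaches zero during payment 21.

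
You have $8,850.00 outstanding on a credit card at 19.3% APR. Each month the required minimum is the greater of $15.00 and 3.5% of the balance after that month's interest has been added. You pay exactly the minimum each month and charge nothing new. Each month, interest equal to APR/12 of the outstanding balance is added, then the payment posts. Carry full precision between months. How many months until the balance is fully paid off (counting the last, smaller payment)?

Monthly rate r = 19.3%/12 = 1.60833% = 0.0160833.
While 3.5% of the post-interest balance exceeds $15.00, each month B ← (B·(1+r))·(1 − 0.035), i.e. B shrinks by the factor (1+r)·0.965 = 0.98052.
This holds for months 1–155. Entering month 156 the balance is $419.49; 3.5% of the post-interest balance is now below $15.00, so the flat $15.00 minimum applies from here.
From month 156 a fixed $15.00 at rate r clears $419.49 in 38 more payments. Total: 155 + 38 = 193 months.

193 months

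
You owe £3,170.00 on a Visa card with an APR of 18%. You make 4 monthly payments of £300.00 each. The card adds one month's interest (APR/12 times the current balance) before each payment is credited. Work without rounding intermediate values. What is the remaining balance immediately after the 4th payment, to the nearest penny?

Monthly rate r = 18%/12 = 1.5% = 0.015.
Each month: B ← B·(1+r) − £300.00.
Month 1: interest £47.55; balance after payment £2,917.55.
Month 2: interest £43.76; balance after payment £2,661.31.
Month 3: interest £39.92; balance after payment £2,401.23.
Month 4: interest £36.02; balance after payment £2,137.25.

£2,137.25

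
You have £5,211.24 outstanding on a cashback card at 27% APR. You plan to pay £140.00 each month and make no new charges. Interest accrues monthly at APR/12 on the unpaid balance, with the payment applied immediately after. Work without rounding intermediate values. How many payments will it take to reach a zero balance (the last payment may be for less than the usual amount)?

82 months

Monthly rate r = 27%/12 = 2.25% = 0.0225.
Recurrence: B ← B·(1+r) − £140.00.
Month 1: interest £117.25; balance after payment £5,188.49.
Month 2: interest £116.74; balance after payment £5,165.23.
Closed form: n = −ln(1 − rB₀/P)/ln(1+r) = −ln(0.16248)/ln(1.0225) ≈ 81.670, so the balance reaches zero during payment 82.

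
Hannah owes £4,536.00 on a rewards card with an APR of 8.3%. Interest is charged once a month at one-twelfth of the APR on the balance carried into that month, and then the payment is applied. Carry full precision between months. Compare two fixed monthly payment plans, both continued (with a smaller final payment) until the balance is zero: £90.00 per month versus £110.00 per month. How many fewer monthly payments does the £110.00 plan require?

14 fewer payments

Monthly rate r = 8.3%/12 = 0.691667% = 0.00691667.
At £90.00/mo: n = ⌈−ln(1 − rB₀/P)/ln(1+r)⌉ = 63 payments (last £16.69); total interest = total paid − £4,536.00 = £1,060.69.
At £110.00/mo: 49 payments (last £78.61); total interest £822.61.
Payments saved = 63 − 49 = 14.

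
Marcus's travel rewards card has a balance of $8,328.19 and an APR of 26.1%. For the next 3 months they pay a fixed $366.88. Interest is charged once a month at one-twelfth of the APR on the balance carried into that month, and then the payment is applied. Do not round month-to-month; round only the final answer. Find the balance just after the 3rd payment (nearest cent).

$7,758.76

Monthly rate r = 26.1%/12 = 2.175% = 0.02175.
Each month: B ← B·(1+r) − $366.88.
Month 1: interest $181.14; balance after payment $8,142.45.
Month 2: interest $177.10; balance after payment $7,952.67.
Month 3: interest $172.97; balance after payment $7,758.76.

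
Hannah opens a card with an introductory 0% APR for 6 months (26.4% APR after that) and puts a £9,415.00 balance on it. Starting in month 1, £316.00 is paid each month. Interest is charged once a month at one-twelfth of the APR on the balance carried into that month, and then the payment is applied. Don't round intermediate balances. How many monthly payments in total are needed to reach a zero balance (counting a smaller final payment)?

41 months

Promo months 1–6 at r₀ = 0%/12 = 0; months 7+ at r₁ = 26.4%/12 = 0.022.
After month 6 (no interest yet): B = £9,415.00 − 6·£316.00 = £7,519.00.
Then at r₁ with £316.00/mo: n₂ = −ln(1 − r₁·B/P)/ln(1+r₁) ≈ 34.06 → 35 more payments.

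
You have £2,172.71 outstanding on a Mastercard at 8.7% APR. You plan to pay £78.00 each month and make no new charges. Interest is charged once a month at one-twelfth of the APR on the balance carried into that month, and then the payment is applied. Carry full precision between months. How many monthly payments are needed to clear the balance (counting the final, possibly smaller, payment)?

Monthly rate r = 8.7%/12 = 0.725% = 0.00725.
Recurrence: B ← B·(1+r) − £78.00.
Month 1: interest £15.75; balance after payment £2,110.46.
Month 2: interest £15.30; balance after payment £2,047.76.
Closed form: n = −ln(1 − rB₀/P)/ln(1+r) = −ln(0.79805)/ln(1.00725) ≈ 31.228, so the balance reaches zero during payment 32.

32 months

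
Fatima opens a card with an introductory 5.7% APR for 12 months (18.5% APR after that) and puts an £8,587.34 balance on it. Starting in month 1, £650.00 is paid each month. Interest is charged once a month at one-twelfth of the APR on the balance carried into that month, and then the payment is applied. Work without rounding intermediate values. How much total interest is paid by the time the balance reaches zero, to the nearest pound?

£319

Promo months 1–12 at r₀ = 5.7%/12 = 0.00475; months 13+ at r₁ = 18.5%/12 = 0.0154167.
After month 12: iterate B ← B·(1+r₀) − £650.00 for 12 months → £1,082.77.
Then at r₁ with £650.00/mo: n₂ = −ln(1 − r₁·B/P)/ln(1+r₁) ≈ 1.70 → 2 more payments.
Total paid = 13·£650.00 + £456.40 = £8,906.40; interest = £8,906.40 − £8,587.34 = £319.06.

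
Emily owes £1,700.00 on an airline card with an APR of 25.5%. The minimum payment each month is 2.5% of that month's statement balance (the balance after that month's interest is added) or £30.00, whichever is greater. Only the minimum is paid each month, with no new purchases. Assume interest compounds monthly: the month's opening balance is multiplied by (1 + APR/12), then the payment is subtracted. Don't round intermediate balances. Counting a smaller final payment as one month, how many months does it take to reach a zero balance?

172 months

Monthly rate r = 25.5%/12 = 2.125% = 0.02125.
While 2.5% of the post-interest balance exceeds £30.00, each month B ← (B·(1+r))·(1 − 0.025), i.e. B shrinks by the factor (1+r)·0.975 = 0.99572.
This holds for months 1–87. Entering month 88 the balance is £1,170.42; 2.5% of the post-interest balance is now below £30.00, so the flat £30.00 minimum applies from here.
From month 88 a fixed £30.00 at rate r clears £1,170.42 in 85 more payments. Total: 87 + 85 = 172 months.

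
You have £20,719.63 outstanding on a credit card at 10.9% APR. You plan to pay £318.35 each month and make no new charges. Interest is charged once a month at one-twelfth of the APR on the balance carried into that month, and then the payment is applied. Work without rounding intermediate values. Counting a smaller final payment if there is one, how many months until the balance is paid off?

99 months

Monthly rate r = 10.9%/12 = 0.908333% = 0.00908333.
Recurrence: B ← B·(1+r) − £318.35.
Month 1: interest £188.20; balance after payment £20,589.48.
Month 2: interest £187.02; balance after payment £20,458.15.
Closed form: n = −ln(1 − rB₀/P)/ln(1+r) = −ln(0.40882)/ln(1.00908) ≈ 98.922, so the balance reaches zero during payment 99.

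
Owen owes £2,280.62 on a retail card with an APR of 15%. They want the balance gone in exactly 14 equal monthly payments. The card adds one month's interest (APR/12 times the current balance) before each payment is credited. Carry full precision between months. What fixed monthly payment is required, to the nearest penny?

Monthly rate r = 15%/12 = 1.25% = 0.0125.
Level-payment amortization: P = B₀·r / (1 − (1+r)^(−n)) = 2280.62·0.0125 / (1 − 1.0125^(−14)).
Denominator 1 − (1+r)^(−14) = 0.159631909.
P = 28.5078 / 0.159631909 ≈ 178.58.

£178.58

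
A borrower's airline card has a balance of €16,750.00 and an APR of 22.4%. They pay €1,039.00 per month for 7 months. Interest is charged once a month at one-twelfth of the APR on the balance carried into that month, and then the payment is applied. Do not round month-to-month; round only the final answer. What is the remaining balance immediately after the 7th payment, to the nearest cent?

€11,371.92

Monthly rate r = 22.4%/12 = 1.86667% = 0.0186667.
Each month: B ← B·(1+r) − €1,039.00.
Month 1: interest €312.67; balance after payment €16,023.67.
Month 2: interest €299.11; balance after payment €15,283.78.
Month 3: interest €285.30; balance after payment €14,530.07.
Month 4: interest €271.23; balance after payment €13,762.30.
Month 5: interest €256.90; balance after payment €12,980.20.
Month 6: interest €242.30; balance after payment €12,183.49.
Month 7: interest €227.43; balance after payment €11,371.92.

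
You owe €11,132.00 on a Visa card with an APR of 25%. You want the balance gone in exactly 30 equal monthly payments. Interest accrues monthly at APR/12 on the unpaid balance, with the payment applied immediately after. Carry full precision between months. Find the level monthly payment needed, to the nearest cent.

Monthly rate r = 25%/12 = 2.08333% = 0.0208333.
Level-payment amortization: P = B₀·r / (1 − (1+r)^(−n)) = 11132.00·0.0208333 / (1 − 1.02083^(−30)).
Denominator 1 − (1+r)^(−30) = 0.461290393.
P = 231.917 / 0.461290393 ≈ 502.76.

€502.76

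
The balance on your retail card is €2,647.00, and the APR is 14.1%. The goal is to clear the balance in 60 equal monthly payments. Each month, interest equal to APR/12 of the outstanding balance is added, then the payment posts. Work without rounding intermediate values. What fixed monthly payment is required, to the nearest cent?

€61.73

Monthly rate r = 14.1%/12 = 1.175% = 0.01175.
Level-payment amortization: P = B₀·r / (1 − (1+r)^(−n)) = 2647.00·0.01175 / (1 − 1.01175^(−60)).
Denominator 1 − (1+r)^(−60) = 0.503856603.
P = 31.1023 / 0.503856603 ≈ 61.73.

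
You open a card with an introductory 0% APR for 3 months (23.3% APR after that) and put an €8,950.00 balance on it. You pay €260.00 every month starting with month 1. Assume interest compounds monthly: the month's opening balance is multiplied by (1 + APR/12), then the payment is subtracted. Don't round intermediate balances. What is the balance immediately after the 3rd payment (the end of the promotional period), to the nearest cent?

Promo months 1–3 at r₀ = 0%/12 = 0; months 4+ at r₁ = 23.3%/12 = 0.0194167.
After month 3 (no interest yet): B = €8,950.00 − 3·€260.00 = €8,170.00.

€8,170.00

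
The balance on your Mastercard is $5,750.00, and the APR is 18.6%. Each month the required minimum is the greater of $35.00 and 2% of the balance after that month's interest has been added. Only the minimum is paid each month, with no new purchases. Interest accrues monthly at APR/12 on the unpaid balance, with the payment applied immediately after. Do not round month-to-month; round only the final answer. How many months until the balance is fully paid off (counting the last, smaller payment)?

344 months

Monthly rate r = 18.6%/12 = 1.55% = 0.0155.
While 2% of the post-interest balance exceeds $35.00, each month B ← (B·(1+r))·(1 − 0.02), i.e. B shrinks by the factor (1+r)·0.98 = 0.99519.
This holds for months 1–250. Entering month 251 the balance is $1,722.54; 2% of the post-interest balance is now below $35.00, so the flat $35.00 minimum applies from here.
From month 251 a fixed $35.00 at rate r clears $1,722.54 in 94 more payments. Total: 250 + 94 = 344 months.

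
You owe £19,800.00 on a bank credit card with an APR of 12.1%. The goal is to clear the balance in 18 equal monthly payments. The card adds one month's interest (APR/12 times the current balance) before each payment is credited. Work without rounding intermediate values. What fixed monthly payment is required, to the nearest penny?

Monthly rate r = 12.1%/12 = 1.00833% = 0.0100833.
Level-payment amortization: P = B₀·r / (1 − (1+r)^(−n)) = 19800.00·0.0100833 / (1 − 1.01008^(−18)).
Denominator 1 − (1+r)^(−18) = 0.165223323.
P = 199.65 / 0.165223323 ≈ 1208.36.

£1,208.36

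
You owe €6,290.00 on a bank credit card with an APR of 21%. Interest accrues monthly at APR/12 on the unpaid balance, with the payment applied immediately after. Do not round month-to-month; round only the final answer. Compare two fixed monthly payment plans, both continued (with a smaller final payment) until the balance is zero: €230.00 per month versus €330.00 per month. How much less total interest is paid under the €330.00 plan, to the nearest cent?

Monthly rate r = 21%/12 = 1.75% = 0.0175.
At €230.00/mo: n = ⌈−ln(1 − rB₀/P)/ln(1+r)⌉ = 38 payments (last €123.97); total interest = total paid − €6,290.00 = €2,343.97.
At €330.00/mo: 24 payments (last €129.79); total interest €1,429.79.
Interest saved = €2,343.97 − €1,429.79 = €914.18.

€914.18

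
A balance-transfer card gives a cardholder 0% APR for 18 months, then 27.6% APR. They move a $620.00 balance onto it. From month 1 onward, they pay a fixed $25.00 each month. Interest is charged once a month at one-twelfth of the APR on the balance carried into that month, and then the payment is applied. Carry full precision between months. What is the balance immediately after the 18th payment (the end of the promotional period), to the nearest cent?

Promo months 1–18 at r₀ = 0%/12 = 0; months 19+ at r₁ = 27.6%/12 = 0.023.
After month 18 (no interest yet): B = $620.00 − 18·$25.00 = $170.00.

$170.00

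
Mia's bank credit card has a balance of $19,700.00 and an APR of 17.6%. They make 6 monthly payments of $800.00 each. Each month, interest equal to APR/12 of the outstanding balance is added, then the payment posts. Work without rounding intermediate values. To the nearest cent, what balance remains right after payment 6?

Monthly rate r = 17.6%/12 = 1.46667% = 0.0146667.
Each month: B ← B·(1+r) − $800.00.
Month 1: interest $288.93; balance after payment $19,188.93.
Month 2: interest $281.44; balance after payment $18,670.37.
Month 3: interest $273.83; balance after payment $18,144.20.
Month 4: interest $266.11; balance after payment $17,610.32.
Month 5: interest $258.28; balance after payment $17,068.60.
Month 6: interest $250.34; balance after payment $16,518.94.

$16,518.94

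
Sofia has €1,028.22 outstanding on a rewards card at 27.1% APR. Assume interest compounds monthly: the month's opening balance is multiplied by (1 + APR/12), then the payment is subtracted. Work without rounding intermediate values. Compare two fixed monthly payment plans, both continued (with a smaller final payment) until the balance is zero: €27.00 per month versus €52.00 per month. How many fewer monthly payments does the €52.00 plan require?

62 fewer payments

Monthly rate r = 27.1%/12 = 2.25833% = 0.0225833.
At €27.00/mo: n = ⌈−ln(1 − rB₀/P)/ln(1+r)⌉ = 89 payments (last €1.29); total interest = total paid − €1,028.22 = €1,349.07.
At €52.00/mo: 27 payments (last €25.64); total interest €349.42.
Payments saved = 89 − 27 = 62.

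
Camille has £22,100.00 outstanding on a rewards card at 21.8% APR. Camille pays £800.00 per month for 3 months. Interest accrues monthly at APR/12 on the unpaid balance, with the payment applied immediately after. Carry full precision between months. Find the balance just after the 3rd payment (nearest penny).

Monthly rate r = 21.8%/12 = 1.81667% = 0.0181667.
Each month: B ← B·(1+r) − £800.00.
Month 1: interest £401.48; balance after payment £21,701.48.
Month 2: interest £394.24; balance after payment £21,295.73.
Month 3: interest £386.87; balance after payment £20,882.60.

£20,882.60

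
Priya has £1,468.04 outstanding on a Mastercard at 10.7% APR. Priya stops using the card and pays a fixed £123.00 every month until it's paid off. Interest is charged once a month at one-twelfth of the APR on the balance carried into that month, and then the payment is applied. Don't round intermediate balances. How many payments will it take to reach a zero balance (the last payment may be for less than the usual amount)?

13 months

Monthly rate r = 10.7%/12 = 0.891667% = 0.00891667.
Recurrence: B ← B·(1+r) − £123.00.
Month 1: interest £13.09; balance after payment £1,358.13.
Month 2: interest £12.11; balance after payment £1,247.24.
Closed form: n = −ln(1 − rB₀/P)/ln(1+r) = −ln(0.89358)/ln(1.00892) ≈ 12.676, so the balance reaches zero during payment 13.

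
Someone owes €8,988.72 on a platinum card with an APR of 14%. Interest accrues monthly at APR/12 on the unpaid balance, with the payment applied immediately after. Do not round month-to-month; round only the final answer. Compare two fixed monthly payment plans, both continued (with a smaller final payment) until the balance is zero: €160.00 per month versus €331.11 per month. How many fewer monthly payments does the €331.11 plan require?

Monthly rate r = 14%/12 = 1.16667% = 0.0116667.
At €160.00/mo: n = ⌈−ln(1 − rB₀/P)/ln(1+r)⌉ = 92 payments (last €137.08); total interest = total paid − €8,988.72 = €5,708.36.
At €331.11/mo: 33 payments (last €276.44); total interest €1,883.24.
Payments saved = 92 − 33 = 59.

59 fewer payments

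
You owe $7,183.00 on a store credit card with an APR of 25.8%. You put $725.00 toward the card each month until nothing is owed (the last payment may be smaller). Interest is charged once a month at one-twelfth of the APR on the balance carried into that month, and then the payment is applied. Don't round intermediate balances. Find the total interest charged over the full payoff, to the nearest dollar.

Monthly rate r = 25.8%/12 = 2.15% = 0.0215.
Payoff takes n = ⌈−ln(1 − rB₀/P)/ln(1+r)⌉ = ⌈11.261⌉ = 12 payments; the last is $190.65.
Total paid = 11·$725.00 + $190.65 = $8,165.65.
Total interest = total paid − principal = $8,165.65 − $7,183.00 = $982.65.

$983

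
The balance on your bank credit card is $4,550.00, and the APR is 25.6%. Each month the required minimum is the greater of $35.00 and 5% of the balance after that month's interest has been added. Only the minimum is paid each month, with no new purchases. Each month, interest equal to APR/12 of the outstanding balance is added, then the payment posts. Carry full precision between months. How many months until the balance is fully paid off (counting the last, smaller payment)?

89 months

Monthly rate r = 25.6%/12 = 2.13333% = 0.0213333.
While 5% of the post-interest balance exceeds $35.00, each month B ← (B·(1+r))·(1 − 0.05), i.e. B shrinks by the factor (1+r)·0.95 = 0.97027.
This holds for months 1–63. Entering month 64 the balance is $679.44; 5% of the post-interest balance is now below $35.00, so the flat $35.00 minimum applies from here.
From month 64 a fixed $35.00 at rate r clears $679.44 in 26 more payments. Total: 63 + 26 = 89 months.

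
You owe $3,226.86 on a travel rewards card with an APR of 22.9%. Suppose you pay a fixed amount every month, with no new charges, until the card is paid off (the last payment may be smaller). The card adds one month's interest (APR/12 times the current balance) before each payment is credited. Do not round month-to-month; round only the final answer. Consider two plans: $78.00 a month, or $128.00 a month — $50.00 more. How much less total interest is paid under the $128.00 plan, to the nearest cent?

Monthly rate r = 22.9%/12 = 1.90833% = 0.0190833.
At $78.00/mo: n = ⌈−ln(1 − rB₀/P)/ln(1+r)⌉ = 83 payments (last $33.49); total interest = total paid − $3,226.86 = $3,202.63.
At $128.00/mo: 35 payments (last $90.31); total interest $1,215.45.
Interest saved = $3,202.63 − $1,215.45 = $1,987.18.

$1,987.18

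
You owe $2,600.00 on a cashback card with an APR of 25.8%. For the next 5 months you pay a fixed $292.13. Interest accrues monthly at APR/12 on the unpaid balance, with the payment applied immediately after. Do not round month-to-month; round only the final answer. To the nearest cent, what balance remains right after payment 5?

$1,366.96

Monthly rate r = 25.8%/12 = 2.15% = 0.0215.
Each month: B ← B·(1+r) − $292.13.
Month 1: interest $55.90; balance after payment $2,363.77.
Month 2: interest $50.82; balance after payment $2,122.46.
Month 3: interest $45.63; balance after payment $1,875.96.
Month 4: interest $40.33; balance after payment $1,624.17.
Month 5: interest $34.92; balance after payment $1,366.96.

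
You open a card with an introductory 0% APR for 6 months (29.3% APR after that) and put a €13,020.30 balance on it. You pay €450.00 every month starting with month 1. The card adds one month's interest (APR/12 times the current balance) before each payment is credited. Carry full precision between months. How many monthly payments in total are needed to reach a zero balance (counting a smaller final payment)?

41 months

Promo months 1–6 at r₀ = 0%/12 = 0; months 7+ at r₁ = 29.3%/12 = 0.0244167.
After month 6 (no interest yet): B = €13,020.30 − 6·€450.00 = €10,320.30.
Then at r₁ with €450.00/mo: n₂ = −ln(1 − r₁·B/P)/ln(1+r₁) ≈ 34.03 → 35 more payments.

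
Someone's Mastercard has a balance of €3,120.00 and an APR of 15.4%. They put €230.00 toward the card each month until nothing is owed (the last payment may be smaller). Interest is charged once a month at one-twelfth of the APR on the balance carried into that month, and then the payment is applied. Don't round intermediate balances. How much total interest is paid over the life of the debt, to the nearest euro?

Monthly rate r = 15.4%/12 = 1.28333% = 0.0128333.
Payoff takes n = ⌈−ln(1 − rB₀/P)/ln(1+r)⌉ = ⌈14.999⌉ = 15 payments; the last is €229.83.
Total paid = 14·€230.00 + €229.83 = €3,449.83.
Total interest = total paid − principal = €3,449.83 − €3,120.00 = €329.83.

€330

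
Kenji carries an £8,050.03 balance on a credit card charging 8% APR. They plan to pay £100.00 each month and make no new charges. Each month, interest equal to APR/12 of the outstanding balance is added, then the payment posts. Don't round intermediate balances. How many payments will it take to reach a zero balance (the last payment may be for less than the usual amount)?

Monthly rate r = 8%/12 = 0.666667% = 0.00666667.
Recurrence: B ← B·(1+r) − £100.00.
Month 1: interest £53.67; balance after payment £8,003.70.
Month 2: interest £53.36; balance after payment £7,957.05.
Closed form: n = −ln(1 − rB₀/P)/ln(1+r) = −ln(0.46333)/ln(1.00667) ≈ 115.781, so the balance reaches zero during payment 116.

116 payments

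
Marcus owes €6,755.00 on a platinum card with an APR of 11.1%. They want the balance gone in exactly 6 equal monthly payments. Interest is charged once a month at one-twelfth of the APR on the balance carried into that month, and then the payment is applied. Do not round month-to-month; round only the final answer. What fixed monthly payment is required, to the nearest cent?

€1,162.56

Monthly rate r = 11.1%/12 = 0.925% = 0.00925.
Level-payment amortization: P = B₀·r / (1 − (1+r)^(−n)) = 6755.00·0.00925 / (1 − 1.00925^(−6)).
Denominator 1 − (1+r)^(−6) = 0.0537466032.
P = 62.4837 / 0.0537466032 ≈ 1162.56.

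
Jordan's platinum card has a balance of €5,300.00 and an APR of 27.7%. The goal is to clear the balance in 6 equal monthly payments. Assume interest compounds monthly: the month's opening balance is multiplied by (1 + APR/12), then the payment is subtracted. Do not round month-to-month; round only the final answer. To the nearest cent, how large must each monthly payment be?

€956.06

Monthly rate r = 27.7%/12 = 2.30833% = 0.0230833.
Level-payment amortization: P = B₀·r / (1 − (1+r)^(−n)) = 5300.00·0.0230833 / (1 − 1.02308^(−6)).
Denominator 1 − (1+r)^(−6) = 0.12796495.
P = 122.342 / 0.12796495 ≈ 956.06.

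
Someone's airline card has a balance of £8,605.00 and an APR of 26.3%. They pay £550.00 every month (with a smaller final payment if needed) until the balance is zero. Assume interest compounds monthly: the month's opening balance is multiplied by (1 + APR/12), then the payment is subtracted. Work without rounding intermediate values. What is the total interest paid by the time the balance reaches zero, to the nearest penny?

£2,049.20

Monthly rate r = 26.3%/12 = 2.19167% = 0.0219167.
Payoff takes n = ⌈−ln(1 − rB₀/P)/ln(1+r)⌉ = ⌈19.369⌉ = 20 payments; the last is £204.20.
Total paid = 19·£550.00 + £204.20 = £10,654.20.
Total interest = total paid − principal = £10,654.20 − £8,605.00 = £2,049.20.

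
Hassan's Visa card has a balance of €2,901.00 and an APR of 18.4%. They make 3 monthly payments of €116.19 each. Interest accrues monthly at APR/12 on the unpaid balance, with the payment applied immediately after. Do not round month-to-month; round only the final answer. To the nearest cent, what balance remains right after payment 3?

€2,682.56

Monthly rate r = 18.4%/12 = 1.53333% = 0.0153333.
Each month: B ← B·(1+r) − €116.19.
Month 1: interest €44.48; balance after payment €2,829.29.
Month 2: interest €43.38; balance after payment €2,756.48.
Month 3: interest €42.27; balance after payment €2,682.56.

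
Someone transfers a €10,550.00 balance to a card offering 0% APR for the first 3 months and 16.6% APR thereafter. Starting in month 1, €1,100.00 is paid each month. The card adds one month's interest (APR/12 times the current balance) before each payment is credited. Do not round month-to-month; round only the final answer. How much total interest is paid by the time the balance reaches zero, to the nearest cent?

Promo months 1–3 at r₀ = 0%/12 = 0; months 4+ at r₁ = 16.6%/12 = 0.0138333.
After month 3 (no interest yet): B = €10,550.00 − 3·€1,100.00 = €7,250.00.
Then at r₁ with €1,100.00/mo: n₂ = −ln(1 − r₁·B/P)/ln(1+r₁) ≈ 6.96 → 7 more payments.
Total paid = 9·€1,100.00 + €1,054.84 = €10,954.84; interest = €10,954.84 − €10,550.00 = €404.84.

€404.84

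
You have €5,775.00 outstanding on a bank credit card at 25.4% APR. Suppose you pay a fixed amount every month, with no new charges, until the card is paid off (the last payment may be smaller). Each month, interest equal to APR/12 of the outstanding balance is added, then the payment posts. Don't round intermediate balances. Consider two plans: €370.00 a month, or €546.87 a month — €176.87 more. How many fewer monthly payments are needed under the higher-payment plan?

7 fewer payments

Monthly rate r = 25.4%/12 = 2.11667% = 0.0211667.
At €370.00/mo: n = ⌈−ln(1 − rB₀/P)/ln(1+r)⌉ = 20 payments (last €54.59); total interest = total paid − €5,775.00 = €1,309.59.
At €546.87/mo: 13 payments (last €43.18); total interest €830.62.
Payments saved = 20 − 13 = 7.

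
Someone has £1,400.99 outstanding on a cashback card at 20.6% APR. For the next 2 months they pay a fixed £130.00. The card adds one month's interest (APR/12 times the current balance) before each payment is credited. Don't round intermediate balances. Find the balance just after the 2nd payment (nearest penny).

£1,187.27

Monthly rate r = 20.6%/12 = 1.71667% = 0.0171667.
Each month: B ← B·(1+r) − £130.00.
Month 1: interest £24.05; balance after payment £1,295.04.
Month 2: interest £22.23; balance after payment £1,187.27.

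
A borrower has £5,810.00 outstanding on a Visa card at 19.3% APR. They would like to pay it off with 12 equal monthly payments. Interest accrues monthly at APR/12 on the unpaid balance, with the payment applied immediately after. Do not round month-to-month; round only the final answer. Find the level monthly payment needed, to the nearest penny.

Monthly rate r = 19.3%/12 = 1.60833% = 0.0160833.
Level-payment amortization: P = B₀·r / (1 − (1+r)^(−n)) = 5810.00·0.0160833 / (1 − 1.01608^(−12)).
Denominator 1 − (1+r)^(−12) = 0.17425098.
P = 93.4442 / 0.17425098 ≈ 536.26.

£536.26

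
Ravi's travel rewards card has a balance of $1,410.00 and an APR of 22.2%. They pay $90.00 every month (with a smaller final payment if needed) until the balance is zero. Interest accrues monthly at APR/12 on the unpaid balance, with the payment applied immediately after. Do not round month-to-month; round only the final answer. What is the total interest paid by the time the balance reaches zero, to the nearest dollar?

Monthly rate r = 22.2%/12 = 1.85% = 0.0185.
Payoff takes n = ⌈−ln(1 − rB₀/P)/ln(1+r)⌉ = ⌈18.671⌉ = 19 payments; the last is $60.56.
Total paid = 18·$90.00 + $60.56 = $1,680.56.
Total interest = total paid − principal = $1,680.56 − $1,410.00 = $270.56.

$271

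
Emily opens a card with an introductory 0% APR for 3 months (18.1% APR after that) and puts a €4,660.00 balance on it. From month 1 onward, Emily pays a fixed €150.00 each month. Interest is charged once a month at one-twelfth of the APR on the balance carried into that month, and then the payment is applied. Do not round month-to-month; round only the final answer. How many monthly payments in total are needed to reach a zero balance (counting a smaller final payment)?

Promo months 1–3 at r₀ = 0%/12 = 0; months 4+ at r₁ = 18.1%/12 = 0.0150833.
After month 3 (no interest yet): B = €4,660.00 − 3·€150.00 = €4,210.00.
Then at r₁ with €150.00/mo: n₂ = −ln(1 − r₁·B/P)/ln(1+r₁) ≈ 36.77 → 37 more payments.

40 payments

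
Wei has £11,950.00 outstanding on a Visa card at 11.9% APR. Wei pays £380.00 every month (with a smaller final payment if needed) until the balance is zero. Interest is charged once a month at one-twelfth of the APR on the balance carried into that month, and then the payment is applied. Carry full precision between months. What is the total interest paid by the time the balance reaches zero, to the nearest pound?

Monthly rate r = 11.9%/12 = 0.991667% = 0.00991667.
Payoff takes n = ⌈−ln(1 − rB₀/P)/ln(1+r)⌉ = ⌈37.876⌉ = 38 payments; the last is £333.06.
Total paid = 37·£380.00 + £333.06 = £14,393.06.
Total interest = total paid − principal = £14,393.06 − £11,950.00 = £2,443.06.

£2,443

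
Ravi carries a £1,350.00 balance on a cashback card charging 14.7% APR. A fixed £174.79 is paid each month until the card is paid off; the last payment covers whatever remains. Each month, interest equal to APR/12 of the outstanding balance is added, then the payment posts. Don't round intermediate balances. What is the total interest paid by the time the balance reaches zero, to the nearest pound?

Monthly rate r = 14.7%/12 = 1.225% = 0.01225.
Payoff takes n = ⌈−ln(1 − rB₀/P)/ln(1+r)⌉ = ⌈8.163⌉ = 9 payments; the last is £28.70.
Total paid = 8·£174.79 + £28.70 = £1,427.02.
Total interest = total paid − principal = £1,427.02 − £1,350.00 = £77.02.

£77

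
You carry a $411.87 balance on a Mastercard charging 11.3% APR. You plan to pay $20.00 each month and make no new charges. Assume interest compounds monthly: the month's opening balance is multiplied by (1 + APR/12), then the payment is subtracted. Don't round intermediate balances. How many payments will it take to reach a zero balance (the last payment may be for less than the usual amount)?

24 payments

Monthly rate r = 11.3%/12 = 0.941667% = 0.00941667.
Recurrence: B ← B·(1+r) − $20.00.
Month 1: interest $3.88; balance after payment $395.75.
Month 2: interest $3.73; balance after payment $379.48.
Closed form: n = −ln(1 − rB₀/P)/ln(1+r) = −ln(0.80608)/ln(1.00942) ≈ 23.001, so the balance reaches zero during payment 24.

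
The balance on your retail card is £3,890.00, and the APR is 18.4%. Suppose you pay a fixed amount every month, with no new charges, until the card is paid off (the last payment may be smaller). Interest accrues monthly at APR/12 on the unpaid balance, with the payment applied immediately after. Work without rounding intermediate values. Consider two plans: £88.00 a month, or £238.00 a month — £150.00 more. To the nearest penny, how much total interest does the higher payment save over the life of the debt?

Monthly rate r = 18.4%/12 = 1.53333% = 0.0153333.
At £88.00/mo: n = ⌈−ln(1 − rB₀/P)/ln(1+r)⌉ = 75 payments (last £37.97); total interest = total paid − £3,890.00 = £2,659.97.
At £238.00/mo: 19 payments (last £228.40); total interest £622.40.
Interest saved = £2,659.97 − £622.40 = £2,037.57.

£2,037.57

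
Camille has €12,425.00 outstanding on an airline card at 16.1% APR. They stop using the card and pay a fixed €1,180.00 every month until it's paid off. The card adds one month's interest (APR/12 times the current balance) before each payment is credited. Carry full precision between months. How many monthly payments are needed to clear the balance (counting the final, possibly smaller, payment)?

Monthly rate r = 16.1%/12 = 1.34167% = 0.0134167.
Recurrence: B ← B·(1+r) − €1,180.00.
Month 1: interest €166.70; balance after payment €11,411.70.
Month 2: interest €153.11; balance after payment €10,384.81.
Closed form: n = −ln(1 − rB₀/P)/ln(1+r) = −ln(0.85873)/ln(1.01342) ≈ 11.428, so the balance reaches zero during payment 12.

12 payments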